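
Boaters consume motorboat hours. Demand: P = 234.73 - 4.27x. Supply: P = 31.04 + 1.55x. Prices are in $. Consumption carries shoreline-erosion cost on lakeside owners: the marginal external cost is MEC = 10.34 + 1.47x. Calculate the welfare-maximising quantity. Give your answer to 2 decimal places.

x* = 26.52

Social marginal benefit = demand − MEC = 224.39 - 5.74x.
Set SMB = MC: 224.39 - 5.74x = 31.04 + 1.55x → x* = 26.5226.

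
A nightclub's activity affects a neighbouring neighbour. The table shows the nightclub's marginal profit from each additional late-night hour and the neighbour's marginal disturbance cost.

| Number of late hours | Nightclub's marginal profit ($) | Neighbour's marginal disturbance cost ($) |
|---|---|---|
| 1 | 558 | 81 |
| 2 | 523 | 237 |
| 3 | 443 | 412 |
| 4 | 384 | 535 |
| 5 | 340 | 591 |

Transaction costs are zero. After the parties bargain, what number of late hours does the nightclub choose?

3

Bargaining reaches the level where marginal profit last exceeds marginal disturbance cost.
That holds through level 3 (443 ≥ 412) but not at 4 (384 < 535).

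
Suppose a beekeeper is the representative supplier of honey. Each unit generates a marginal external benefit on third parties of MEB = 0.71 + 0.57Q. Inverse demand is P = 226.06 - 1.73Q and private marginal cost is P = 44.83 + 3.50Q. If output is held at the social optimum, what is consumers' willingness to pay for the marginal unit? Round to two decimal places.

Social marginal cost = private MC − MEB = 44.12 + 2.93Q.
Set SMC = demand: 44.12 + 2.93Q = 226.06 - 1.73Q → Q* = 39.0429.
Consumer price on the demand curve at Q*: 226.06 − 1.73×39.0429 = 158.5158.

P = 158.52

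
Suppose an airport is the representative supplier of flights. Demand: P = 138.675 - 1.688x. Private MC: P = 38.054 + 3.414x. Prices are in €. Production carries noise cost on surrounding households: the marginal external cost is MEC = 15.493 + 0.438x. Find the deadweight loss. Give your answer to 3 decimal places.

Market equilibrium (private): 38.054 + 3.414x = 138.675 - 1.688x → x_m = 19.7219.
Social marginal cost = private MC + MEC = 53.547 + 3.852x.
Set SMC = demand: 53.547 + 3.852x = 138.675 - 1.688x → x* = 15.3661.
Height of the DWL triangle at x_m is SMC(x_m) − demand(x_m) = MEC(x_m) = 24.1312.
DWL = ½ × 4.3558 × 24.1312 = 52.5553.

DWL = €52.555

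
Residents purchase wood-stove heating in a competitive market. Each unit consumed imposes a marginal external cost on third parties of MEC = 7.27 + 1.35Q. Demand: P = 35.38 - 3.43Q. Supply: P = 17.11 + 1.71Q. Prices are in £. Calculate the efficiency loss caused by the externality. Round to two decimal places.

Market equilibrium (private): 17.11 + 1.71Q = 35.38 - 3.43Q → Q_m = 3.5545.
Social marginal benefit = demand − MEC = 28.11 - 4.78Q.
Set SMB = MC: 28.11 - 4.78Q = 17.11 + 1.71Q → Q* = 1.6949.
The welfare-loss triangle has base |Q_m − Q*| and height MEC(Q_m) (the vertical gap between SMB and MC is zero at Q* and MEC at Q_m).
DWL = ½ × 1.8596 × 12.0685 = 11.2213.

DWL = £11.22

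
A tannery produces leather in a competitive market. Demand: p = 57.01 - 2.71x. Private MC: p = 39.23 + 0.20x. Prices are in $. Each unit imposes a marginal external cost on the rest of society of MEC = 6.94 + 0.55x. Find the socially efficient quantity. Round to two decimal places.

Social marginal cost = private MC + MEC = 46.17 + 0.75x.
Set SMC = demand: 46.17 + 0.75x = 57.01 - 2.71x → x* = 3.1329.

x* = 3.13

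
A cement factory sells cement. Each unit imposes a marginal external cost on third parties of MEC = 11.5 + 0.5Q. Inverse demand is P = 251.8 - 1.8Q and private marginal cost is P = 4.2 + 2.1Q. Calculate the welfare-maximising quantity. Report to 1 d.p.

Social marginal cost = private MC + MEC = 15.7 + 2.6Q.
Set SMC = demand: 15.7 + 2.6Q = 251.8 - 1.8Q → Q* = 53.6591.

Q* = 53.7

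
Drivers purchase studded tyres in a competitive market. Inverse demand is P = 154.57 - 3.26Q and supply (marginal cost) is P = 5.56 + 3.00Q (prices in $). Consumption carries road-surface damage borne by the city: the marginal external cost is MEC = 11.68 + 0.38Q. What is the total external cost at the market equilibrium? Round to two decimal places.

$385.68

Market equilibrium (private): 5.56 + 3.00Q = 154.57 - 3.26Q → Q_m = 23.8035.
Total external cost = ∫₀^{Q_m} (11.68 + 0.38Q) dQ = 11.68×23.8035 + ½×0.38×23.8035² = 385.6801.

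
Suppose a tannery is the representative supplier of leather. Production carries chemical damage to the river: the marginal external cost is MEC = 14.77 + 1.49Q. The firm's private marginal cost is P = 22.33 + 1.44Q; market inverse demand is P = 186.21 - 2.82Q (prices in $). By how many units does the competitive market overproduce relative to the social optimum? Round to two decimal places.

Market equilibrium (private): 22.33 + 1.44Q = 186.21 - 2.82Q → Q_m = 38.4695.
Social marginal cost = private MC + MEC = 37.10 + 2.93Q.
Set SMC = demand: 37.10 + 2.93Q = 186.21 - 2.82Q → Q* = 25.9322.
Gap = |38.4695 − 25.9322| = 12.5373.

12.54 units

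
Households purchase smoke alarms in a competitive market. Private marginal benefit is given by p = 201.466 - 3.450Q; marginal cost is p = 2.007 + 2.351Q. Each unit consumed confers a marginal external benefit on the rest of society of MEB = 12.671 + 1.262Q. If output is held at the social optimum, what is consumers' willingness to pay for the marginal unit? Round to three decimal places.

Social marginal benefit = demand + MEB = 214.137 - 2.188Q.
Set SMB = MC: 214.137 - 2.188Q = 2.007 + 2.351Q → Q* = 46.7350.
Consumer price on the demand curve at Q*: 201.466 − 3.450×46.7350 = 40.2303.

P = 40.230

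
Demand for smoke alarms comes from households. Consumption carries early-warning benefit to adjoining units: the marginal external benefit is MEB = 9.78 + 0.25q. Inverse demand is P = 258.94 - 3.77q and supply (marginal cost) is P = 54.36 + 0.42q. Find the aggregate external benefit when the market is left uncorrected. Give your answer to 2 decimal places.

Market equilibrium (private): 54.36 + 0.42q = 258.94 - 3.77q → q_m = 48.8258.
Total external benefit = ∫₀^{q_m} (9.78 + 0.25q) dq = 9.78×48.8258 + ½×0.25×48.8258² = 775.5112.

775.51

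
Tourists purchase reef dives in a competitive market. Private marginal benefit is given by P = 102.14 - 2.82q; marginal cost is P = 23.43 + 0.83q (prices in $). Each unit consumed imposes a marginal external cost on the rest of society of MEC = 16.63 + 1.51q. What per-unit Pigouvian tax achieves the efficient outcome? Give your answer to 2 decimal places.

Social marginal benefit = demand − MEC = 85.51 - 4.33q.
Set SMB = MC: 85.51 - 4.33q = 23.43 + 0.83q → q* = 12.0310.
The Pigouvian tax equals MEC at q*: 16.63 + 1.51×12.0310 = 34.7968.

tax = $34.80 per unit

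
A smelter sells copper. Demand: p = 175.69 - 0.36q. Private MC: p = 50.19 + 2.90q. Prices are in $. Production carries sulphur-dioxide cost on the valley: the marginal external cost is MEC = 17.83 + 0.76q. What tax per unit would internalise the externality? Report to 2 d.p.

Social marginal cost = private MC + MEC = 68.02 + 3.66q.
Set SMC = demand: 68.02 + 3.66q = 175.69 - 0.36q → q* = 26.7836.
The Pigouvian tax equals MEC at q*: 17.83 + 0.76×26.7836 = 38.1855.

tax = $38.19 per unit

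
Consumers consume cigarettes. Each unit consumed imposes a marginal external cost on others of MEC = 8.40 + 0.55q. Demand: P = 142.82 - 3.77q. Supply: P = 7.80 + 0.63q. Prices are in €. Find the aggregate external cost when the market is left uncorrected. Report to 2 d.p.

Market equilibrium (private): 7.80 + 0.63q = 142.82 - 3.77q → q_m = 30.6864.
Total external cost = ∫₀^{q_m} (8.40 + 0.55q) dq = 8.40×30.6864 + ½×0.55×30.6864² = 516.7209.

€516.72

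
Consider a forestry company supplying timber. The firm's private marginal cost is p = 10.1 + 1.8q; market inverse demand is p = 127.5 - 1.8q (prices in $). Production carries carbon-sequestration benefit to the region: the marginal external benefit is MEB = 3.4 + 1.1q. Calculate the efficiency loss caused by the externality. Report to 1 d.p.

DWL = $308.5

Market equilibrium (private): 10.1 + 1.8q = 127.5 - 1.8q → q_m = 32.6111.
Social marginal cost = private MC − MEB = 6.7 + 0.7q.
Set SMC = demand: 6.7 + 0.7q = 127.5 - 1.8q → q* = 48.3200.
The welfare-loss triangle has base |q_m − q*| and height MEB(q_m) (the vertical gap between SMC and demand is zero at q* and MEB at q_m).
DWL = ½ × 15.7089 × 39.2722 = 308.4615.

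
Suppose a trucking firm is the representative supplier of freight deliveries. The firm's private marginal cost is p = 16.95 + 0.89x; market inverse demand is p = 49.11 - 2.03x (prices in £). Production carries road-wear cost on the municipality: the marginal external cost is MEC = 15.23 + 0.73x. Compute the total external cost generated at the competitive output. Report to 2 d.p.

£212.01

Market equilibrium (private): 16.95 + 0.89x = 49.11 - 2.03x → x_m = 11.0137.
Total external cost = ∫₀^{x_m} (15.23 + 0.73x) dx = 15.23×11.0137 + ½×0.73×11.0137² = 212.0137.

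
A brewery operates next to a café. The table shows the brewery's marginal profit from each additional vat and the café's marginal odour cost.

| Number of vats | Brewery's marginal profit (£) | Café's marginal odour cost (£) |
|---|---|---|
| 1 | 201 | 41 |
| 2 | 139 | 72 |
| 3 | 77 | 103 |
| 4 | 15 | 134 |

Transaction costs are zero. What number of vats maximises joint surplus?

2

Bargaining reaches the level where marginal profit last exceeds marginal odour cost.
That holds through level 2 (139 ≥ 72) but not at 3 (77 < 103).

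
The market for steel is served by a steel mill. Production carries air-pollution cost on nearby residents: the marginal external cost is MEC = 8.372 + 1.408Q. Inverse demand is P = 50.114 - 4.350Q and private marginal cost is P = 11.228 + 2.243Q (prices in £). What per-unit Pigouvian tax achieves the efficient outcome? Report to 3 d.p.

tax = £13.742 per unit

Social marginal cost = private MC + MEC = 19.600 + 3.651Q.
Set SMC = demand: 19.600 + 3.651Q = 50.114 - 4.350Q → Q* = 3.8138.
The Pigouvian tax equals MEC at Q*: 8.372 + 1.408×3.8138 = 13.7418.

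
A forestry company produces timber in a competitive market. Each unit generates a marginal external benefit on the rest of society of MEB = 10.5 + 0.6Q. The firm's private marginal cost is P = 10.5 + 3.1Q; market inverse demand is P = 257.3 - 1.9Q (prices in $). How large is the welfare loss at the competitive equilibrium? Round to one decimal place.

DWL = $182.9

Market equilibrium (private): 10.5 + 3.1Q = 257.3 - 1.9Q → Q_m = 49.3600.
Social marginal cost = private MC − MEB = 0.0 + 2.5Q.
Set SMC = demand: 0.0 + 2.5Q = 257.3 - 1.9Q → Q* = 58.4773.
Height of the DWL triangle at Q_m is demand(Q_m) − SMC(Q_m) = MEB(Q_m) = 40.1160.
DWL = ½ × 9.1173 × 40.1160 = 182.8748.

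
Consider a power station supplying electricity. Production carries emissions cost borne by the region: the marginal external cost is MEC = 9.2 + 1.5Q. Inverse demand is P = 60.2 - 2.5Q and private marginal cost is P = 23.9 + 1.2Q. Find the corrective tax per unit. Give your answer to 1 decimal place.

Social marginal cost = private MC + MEC = 33.1 + 2.7Q.
Set SMC = demand: 33.1 + 2.7Q = 60.2 - 2.5Q → Q* = 5.2115.
The Pigouvian tax equals MEC at Q*: 9.2 + 1.5×5.2115 = 17.0173.

tax = 17.0 per unit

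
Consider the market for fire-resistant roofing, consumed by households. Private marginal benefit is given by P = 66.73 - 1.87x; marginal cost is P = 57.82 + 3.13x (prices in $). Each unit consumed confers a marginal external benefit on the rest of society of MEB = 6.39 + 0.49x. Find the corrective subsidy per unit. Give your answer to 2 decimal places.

Social marginal benefit = demand + MEB = 73.12 - 1.38x.
Set SMB = MC: 73.12 - 1.38x = 57.82 + 3.13x → x* = 3.3925.
The Pigouvian subsidy equals MEB at x*: 6.39 + 0.49×3.3925 = 8.0523.

subsidy = $8.05 per unit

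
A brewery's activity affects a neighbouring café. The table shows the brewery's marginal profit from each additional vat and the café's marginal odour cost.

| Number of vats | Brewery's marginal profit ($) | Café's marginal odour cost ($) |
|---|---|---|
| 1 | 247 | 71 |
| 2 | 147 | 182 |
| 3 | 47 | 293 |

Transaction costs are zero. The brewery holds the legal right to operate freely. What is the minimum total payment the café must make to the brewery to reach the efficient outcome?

Left alone the brewery would choose level 3 (marginal profit stays positive).
Efficient level: k* = 1 (marginal profit ≥ marginal odour cost through 1).
The café must at least cover the brewery's forgone profit from cutting 3→1: 147 + 47 = 194.

$194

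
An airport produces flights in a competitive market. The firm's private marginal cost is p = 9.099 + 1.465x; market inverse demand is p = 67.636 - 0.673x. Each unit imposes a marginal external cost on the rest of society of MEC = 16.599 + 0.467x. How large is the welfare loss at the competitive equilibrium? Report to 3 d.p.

Market equilibrium (private): 9.099 + 1.465x = 67.636 - 0.673x → x_m = 27.3793.
Social marginal cost = private MC + MEC = 25.698 + 1.932x.
Set SMC = demand: 25.698 + 1.932x = 67.636 - 0.673x → x* = 16.0990.
The welfare-loss triangle has base |x_m − x*| and height MEC(x_m) (the vertical gap between SMC and demand is zero at x* and MEC at x_m).
DWL = ½ × 11.2803 × 29.3851 = 165.7364.

DWL = 165.736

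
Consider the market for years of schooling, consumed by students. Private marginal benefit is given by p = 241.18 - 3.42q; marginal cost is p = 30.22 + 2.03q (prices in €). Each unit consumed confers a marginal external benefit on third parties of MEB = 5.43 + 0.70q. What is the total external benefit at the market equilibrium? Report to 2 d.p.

Market equilibrium (private): 30.22 + 2.03q = 241.18 - 3.42q → q_m = 38.7083.
Total external benefit = ∫₀^{q_m} (5.43 + 0.70q) dq = 5.43×38.7083 + ½×0.70×38.7083² = 734.6024.

€734.60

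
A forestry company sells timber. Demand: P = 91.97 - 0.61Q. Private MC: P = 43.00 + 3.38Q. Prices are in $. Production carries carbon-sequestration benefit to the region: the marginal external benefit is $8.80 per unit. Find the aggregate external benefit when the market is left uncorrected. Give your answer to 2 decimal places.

$108.00

Market equilibrium (private): 43.00 + 3.38Q = 91.97 - 0.61Q → Q_m = 12.2732.
Total external benefit = MEB × Q_m = 8.80 × 12.2732 = 108.0042.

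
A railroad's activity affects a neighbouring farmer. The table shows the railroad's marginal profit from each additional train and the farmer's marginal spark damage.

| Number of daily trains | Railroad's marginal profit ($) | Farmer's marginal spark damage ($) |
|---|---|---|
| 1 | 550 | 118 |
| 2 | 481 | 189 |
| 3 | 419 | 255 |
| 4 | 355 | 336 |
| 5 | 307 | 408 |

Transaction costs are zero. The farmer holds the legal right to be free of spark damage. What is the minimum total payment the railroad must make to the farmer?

Efficient level: marginal profit ≥ marginal spark damage through level 4, so k* = 4.
With the farmer holding the right, the railroad must at least compensate total damage at k*: 118 + 189 + 255 + 336 = 898.

$898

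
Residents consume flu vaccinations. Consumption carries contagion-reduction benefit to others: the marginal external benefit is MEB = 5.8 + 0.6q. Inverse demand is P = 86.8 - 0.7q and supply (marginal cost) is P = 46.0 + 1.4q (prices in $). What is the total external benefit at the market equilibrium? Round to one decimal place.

Market equilibrium (private): 46.0 + 1.4q = 86.8 - 0.7q → q_m = 19.4286.
Total external benefit = ∫₀^{q_m} (5.8 + 0.6q) dq = 5.8×19.4286 + ½×0.6×19.4286² = 225.9270.

$225.9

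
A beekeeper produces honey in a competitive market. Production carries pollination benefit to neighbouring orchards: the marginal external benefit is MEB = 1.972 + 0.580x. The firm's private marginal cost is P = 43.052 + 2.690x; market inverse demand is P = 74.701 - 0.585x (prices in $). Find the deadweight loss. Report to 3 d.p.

Market equilibrium (private): 43.052 + 2.690x = 74.701 - 0.585x → x_m = 9.6638.
Social marginal cost = private MC − MEB = 41.080 + 2.110x.
Set SMC = demand: 41.080 + 2.110x = 74.701 - 0.585x → x* = 12.4753.
Height of the DWL triangle at x_m is demand(x_m) − SMC(x_m) = MEB(x_m) = 7.5770.
DWL = ½ × 2.8115 × 7.5770 = 10.6514.

DWL = $10.651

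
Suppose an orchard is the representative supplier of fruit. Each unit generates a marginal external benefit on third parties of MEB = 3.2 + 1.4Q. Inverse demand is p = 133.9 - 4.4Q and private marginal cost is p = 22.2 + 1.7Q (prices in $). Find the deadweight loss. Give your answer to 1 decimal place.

DWL = $88.5

Market equilibrium (private): 22.2 + 1.7Q = 133.9 - 4.4Q → Q_m = 18.3115.
Social marginal cost = private MC − MEB = 19.0 + 0.3Q.
Set SMC = demand: 19.0 + 0.3Q = 133.9 - 4.4Q → Q* = 24.4468.
The welfare-loss triangle has base |Q_m − Q*| and height MEB(Q_m) (the vertical gap between SMC and demand is zero at Q* and MEB at Q_m).
DWL = ½ × 6.1353 × 28.8361 = 88.4591.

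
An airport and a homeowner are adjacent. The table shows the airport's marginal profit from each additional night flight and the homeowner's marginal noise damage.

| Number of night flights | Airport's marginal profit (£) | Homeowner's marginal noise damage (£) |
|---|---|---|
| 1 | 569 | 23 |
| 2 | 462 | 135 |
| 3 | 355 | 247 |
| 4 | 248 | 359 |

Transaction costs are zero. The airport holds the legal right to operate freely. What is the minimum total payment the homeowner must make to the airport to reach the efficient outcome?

£248

Left alone the airport would choose level 4 (marginal profit stays positive).
Efficient level: k* = 3 (marginal profit ≥ marginal noise damage through 3).
The homeowner must at least cover the airport's forgone profit from cutting 4→3: 248 = 248.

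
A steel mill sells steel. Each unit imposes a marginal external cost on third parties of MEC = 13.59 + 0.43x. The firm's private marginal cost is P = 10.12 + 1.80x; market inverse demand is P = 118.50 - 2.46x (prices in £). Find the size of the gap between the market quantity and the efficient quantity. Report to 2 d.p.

Market equilibrium (private): 10.12 + 1.80x = 118.50 - 2.46x → x_m = 25.4413.
Social marginal cost = private MC + MEC = 23.71 + 2.23x.
Set SMC = demand: 23.71 + 2.23x = 118.50 - 2.46x → x* = 20.2111.
Gap = |25.4413 − 20.2111| = 5.2302.

5.23 units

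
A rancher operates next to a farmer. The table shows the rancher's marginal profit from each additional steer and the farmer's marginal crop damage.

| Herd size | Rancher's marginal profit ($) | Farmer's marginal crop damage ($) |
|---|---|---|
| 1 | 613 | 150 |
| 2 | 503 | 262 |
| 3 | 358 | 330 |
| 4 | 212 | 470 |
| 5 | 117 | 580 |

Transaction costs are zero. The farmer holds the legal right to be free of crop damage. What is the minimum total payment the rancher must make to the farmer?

Efficient level: marginal profit ≥ marginal crop damage through level 3, so k* = 3.
With the farmer holding the right, the rancher must at least compensate total damage at k*: 150 + 262 + 330 = 742.

$742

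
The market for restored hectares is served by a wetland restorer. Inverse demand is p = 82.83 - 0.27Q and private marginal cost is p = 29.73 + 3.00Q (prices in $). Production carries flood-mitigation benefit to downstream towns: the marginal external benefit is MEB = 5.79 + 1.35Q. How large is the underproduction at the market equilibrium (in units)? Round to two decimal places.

Market equilibrium (private): 29.73 + 3.00Q = 82.83 - 0.27Q → Q_m = 16.2385.
Social marginal cost = private MC − MEB = 23.94 + 1.65Q.
Set SMC = demand: 23.94 + 1.65Q = 82.83 - 0.27Q → Q* = 30.6719.
Gap = |16.2385 − 30.6719| = 14.4334.

14.43 units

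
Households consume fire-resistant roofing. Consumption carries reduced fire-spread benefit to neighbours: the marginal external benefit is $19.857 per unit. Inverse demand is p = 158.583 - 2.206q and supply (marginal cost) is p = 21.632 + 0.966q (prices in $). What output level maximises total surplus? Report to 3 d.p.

q* = 49.435

Social marginal benefit = demand + MEB = 178.440 - 2.206q.
Set SMB = MC: 178.440 - 2.206q = 21.632 + 0.966q → q* = 49.4351.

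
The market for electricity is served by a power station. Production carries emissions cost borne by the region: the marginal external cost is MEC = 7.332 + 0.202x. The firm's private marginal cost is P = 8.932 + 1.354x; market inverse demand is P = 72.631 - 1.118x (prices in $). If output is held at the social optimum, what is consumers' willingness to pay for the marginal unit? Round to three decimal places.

P = $49.064

Social marginal cost = private MC + MEC = 16.264 + 1.556x.
Set SMC = demand: 16.264 + 1.556x = 72.631 - 1.118x → x* = 21.0797.
Consumer price on the demand curve at x*: 72.631 − 1.118×21.0797 = 49.0639.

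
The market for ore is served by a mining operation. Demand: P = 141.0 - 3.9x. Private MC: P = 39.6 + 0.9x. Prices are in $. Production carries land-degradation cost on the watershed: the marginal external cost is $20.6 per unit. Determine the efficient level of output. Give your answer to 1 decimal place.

Social marginal cost = private MC + MEC = 60.2 + 0.9x.
Set SMC = demand: 60.2 + 0.9x = 141.0 - 3.9x → x* = 16.8333.

x* = 16.8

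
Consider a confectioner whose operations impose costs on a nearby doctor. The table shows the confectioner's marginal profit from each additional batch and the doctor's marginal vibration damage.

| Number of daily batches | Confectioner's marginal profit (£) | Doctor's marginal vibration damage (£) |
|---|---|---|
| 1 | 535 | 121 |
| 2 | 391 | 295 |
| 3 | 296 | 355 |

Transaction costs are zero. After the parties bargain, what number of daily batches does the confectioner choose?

Bargaining reaches the level where marginal profit last exceeds marginal vibration damage.
That holds through level 2 (391 ≥ 295) but not at 3 (296 < 355).

2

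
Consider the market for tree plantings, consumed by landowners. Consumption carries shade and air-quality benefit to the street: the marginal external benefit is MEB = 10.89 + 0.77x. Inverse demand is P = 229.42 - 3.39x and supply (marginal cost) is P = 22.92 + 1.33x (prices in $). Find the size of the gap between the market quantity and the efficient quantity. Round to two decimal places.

Market equilibrium (private): 22.92 + 1.33x = 229.42 - 3.39x → x_m = 43.7500.
Social marginal benefit = demand + MEB = 240.31 - 2.62x.
Set SMB = MC: 240.31 - 2.62x = 22.92 + 1.33x → x* = 55.0354.
Gap = |43.7500 − 55.0354| = 11.2854.

11.29 units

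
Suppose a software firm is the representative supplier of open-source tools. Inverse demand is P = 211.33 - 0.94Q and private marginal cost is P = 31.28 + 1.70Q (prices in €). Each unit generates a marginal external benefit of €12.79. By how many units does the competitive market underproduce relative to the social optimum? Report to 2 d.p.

Market equilibrium (private): 31.28 + 1.70Q = 211.33 - 0.94Q → Q_m = 68.2008.
Social marginal cost = private MC − MEB = 18.49 + 1.70Q.
Set SMC = demand: 18.49 + 1.70Q = 211.33 - 0.94Q → Q* = 73.0455.
Gap = |68.2008 − 73.0455| = 4.8447.

4.84 units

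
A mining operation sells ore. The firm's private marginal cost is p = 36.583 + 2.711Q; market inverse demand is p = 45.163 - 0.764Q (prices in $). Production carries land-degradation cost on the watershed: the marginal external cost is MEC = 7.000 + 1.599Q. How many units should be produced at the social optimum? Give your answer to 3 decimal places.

Social marginal cost = private MC + MEC = 43.583 + 4.310Q.
Set SMC = demand: 43.583 + 4.310Q = 45.163 - 0.764Q → Q* = 0.3114.

Q* = 0.311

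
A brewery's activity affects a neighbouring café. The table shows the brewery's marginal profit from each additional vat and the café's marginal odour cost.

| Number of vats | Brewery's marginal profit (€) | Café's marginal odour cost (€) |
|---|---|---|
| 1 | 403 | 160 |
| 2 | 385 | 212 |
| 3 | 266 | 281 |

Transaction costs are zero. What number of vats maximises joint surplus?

Bargaining reaches the level where marginal profit last exceeds marginal odour cost.
That holds through level 2 (385 ≥ 212) but not at 3 (266 < 281).

2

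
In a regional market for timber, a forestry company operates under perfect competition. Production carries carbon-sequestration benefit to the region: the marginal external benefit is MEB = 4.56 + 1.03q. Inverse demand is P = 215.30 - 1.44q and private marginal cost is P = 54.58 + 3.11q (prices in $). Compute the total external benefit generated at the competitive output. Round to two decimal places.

Market equilibrium (private): 54.58 + 3.11q = 215.30 - 1.44q → q_m = 35.3231.
Total external benefit = ∫₀^{q_m} (4.56 + 1.03q) dq = 4.56×35.3231 + ½×1.03×35.3231² = 803.6499.

$803.65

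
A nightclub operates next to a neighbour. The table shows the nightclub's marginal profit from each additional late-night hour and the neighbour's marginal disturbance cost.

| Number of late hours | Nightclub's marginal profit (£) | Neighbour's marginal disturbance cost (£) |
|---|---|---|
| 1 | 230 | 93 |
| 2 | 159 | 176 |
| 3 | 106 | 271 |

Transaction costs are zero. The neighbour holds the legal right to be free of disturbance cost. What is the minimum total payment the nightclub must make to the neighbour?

£93

Efficient level: marginal profit ≥ marginal disturbance cost through level 1, so k* = 1.
With the neighbour holding the right, the nightclub must at least compensate total damage at k*: 93 = 93.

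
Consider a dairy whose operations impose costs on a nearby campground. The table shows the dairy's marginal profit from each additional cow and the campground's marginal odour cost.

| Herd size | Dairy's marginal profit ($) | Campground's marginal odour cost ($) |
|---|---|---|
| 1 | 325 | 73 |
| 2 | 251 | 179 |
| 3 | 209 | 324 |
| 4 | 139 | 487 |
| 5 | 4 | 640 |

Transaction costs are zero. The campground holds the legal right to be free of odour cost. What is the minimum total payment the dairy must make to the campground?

Efficient level: marginal profit ≥ marginal odour cost through level 2, so k* = 2.
With the campground holding the right, the dairy must at least compensate total damage at k*: 73 + 179 = 252.

$252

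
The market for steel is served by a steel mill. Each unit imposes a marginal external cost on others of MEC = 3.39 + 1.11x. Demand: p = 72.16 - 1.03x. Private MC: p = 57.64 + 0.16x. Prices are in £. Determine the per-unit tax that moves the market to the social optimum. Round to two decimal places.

Social marginal cost = private MC + MEC = 61.03 + 1.27x.
Set SMC = demand: 61.03 + 1.27x = 72.16 - 1.03x → x* = 4.8391.
The Pigouvian tax equals MEC at x*: 3.39 + 1.11×4.8391 = 8.7614.

tax = £8.76 per unit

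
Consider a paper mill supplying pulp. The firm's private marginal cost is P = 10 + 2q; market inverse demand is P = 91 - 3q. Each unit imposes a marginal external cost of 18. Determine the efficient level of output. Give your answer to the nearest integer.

Social marginal cost = private MC + MEC = 28 + 2q.
Set SMC = demand: 28 + 2q = 91 - 3q → q* = 12.6000.

q* = 13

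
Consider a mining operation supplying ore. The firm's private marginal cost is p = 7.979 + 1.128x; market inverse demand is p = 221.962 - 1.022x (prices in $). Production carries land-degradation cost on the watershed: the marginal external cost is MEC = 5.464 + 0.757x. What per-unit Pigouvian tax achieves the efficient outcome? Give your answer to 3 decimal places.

tax = $59.764 per unit

Social marginal cost = private MC + MEC = 13.443 + 1.885x.
Set SMC = demand: 13.443 + 1.885x = 221.962 - 1.022x → x* = 71.7300.
The Pigouvian tax equals MEC at x*: 5.464 + 0.757×71.7300 = 59.7636.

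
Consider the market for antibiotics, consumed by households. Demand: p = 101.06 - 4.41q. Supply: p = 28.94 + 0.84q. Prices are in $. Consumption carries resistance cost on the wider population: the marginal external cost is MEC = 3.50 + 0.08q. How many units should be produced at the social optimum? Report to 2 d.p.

q* = 12.87

Social marginal benefit = demand − MEC = 97.56 - 4.49q.
Set SMB = MC: 97.56 - 4.49q = 28.94 + 0.84q → q* = 12.8743.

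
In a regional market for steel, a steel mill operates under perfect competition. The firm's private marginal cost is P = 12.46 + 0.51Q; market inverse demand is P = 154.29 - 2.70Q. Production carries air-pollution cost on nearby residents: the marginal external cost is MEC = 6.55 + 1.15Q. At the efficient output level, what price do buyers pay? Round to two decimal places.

P = 70.52

Social marginal cost = private MC + MEC = 19.01 + 1.66Q.
Set SMC = demand: 19.01 + 1.66Q = 154.29 - 2.70Q → Q* = 31.0275.
Consumer price on the demand curve at Q*: 154.29 − 2.70×31.0275 = 70.5158.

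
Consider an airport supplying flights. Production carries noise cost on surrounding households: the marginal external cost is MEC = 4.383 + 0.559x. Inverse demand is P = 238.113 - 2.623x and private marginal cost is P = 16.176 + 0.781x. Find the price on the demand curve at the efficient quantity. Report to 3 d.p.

Social marginal cost = private MC + MEC = 20.559 + 1.340x.
Set SMC = demand: 20.559 + 1.340x = 238.113 - 2.623x → x* = 54.8963.
Consumer price on the demand curve at x*: 238.113 − 2.623×54.8963 = 94.1200.

P = 94.120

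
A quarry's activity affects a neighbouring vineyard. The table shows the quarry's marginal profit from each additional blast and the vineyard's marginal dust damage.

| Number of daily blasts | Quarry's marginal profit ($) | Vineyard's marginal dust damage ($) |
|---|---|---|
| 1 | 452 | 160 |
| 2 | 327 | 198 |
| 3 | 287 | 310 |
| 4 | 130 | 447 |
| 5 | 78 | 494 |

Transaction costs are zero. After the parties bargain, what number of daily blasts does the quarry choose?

Bargaining reaches the level where marginal profit last exceeds marginal dust damage.
That holds through level 2 (327 ≥ 198) but not at 3 (287 < 310).

2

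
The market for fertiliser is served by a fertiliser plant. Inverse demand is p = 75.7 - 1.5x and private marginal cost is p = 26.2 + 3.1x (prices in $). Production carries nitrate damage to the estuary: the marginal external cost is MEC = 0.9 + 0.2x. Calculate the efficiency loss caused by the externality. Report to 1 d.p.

DWL = $1.0

Market equilibrium (private): 26.2 + 3.1x = 75.7 - 1.5x → x_m = 10.7609.
Social marginal cost = private MC + MEC = 27.1 + 3.3x.
Set SMC = demand: 27.1 + 3.3x = 75.7 - 1.5x → x* = 10.1250.
Height of the DWL triangle at x_m is SMC(x_m) − demand(x_m) = MEC(x_m) = 3.0522.
DWL = ½ × 0.6359 × 3.0522 = 0.9704.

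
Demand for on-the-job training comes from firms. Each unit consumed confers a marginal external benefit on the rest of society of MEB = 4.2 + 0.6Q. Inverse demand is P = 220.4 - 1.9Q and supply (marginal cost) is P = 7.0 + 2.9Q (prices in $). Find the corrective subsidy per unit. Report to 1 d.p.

subsidy = $35.3 per unit

Social marginal benefit = demand + MEB = 224.6 - 1.3Q.
Set SMB = MC: 224.6 - 1.3Q = 7.0 + 2.9Q → Q* = 51.8095.
The Pigouvian subsidy equals MEB at Q*: 4.2 + 0.6×51.8095 = 35.2857.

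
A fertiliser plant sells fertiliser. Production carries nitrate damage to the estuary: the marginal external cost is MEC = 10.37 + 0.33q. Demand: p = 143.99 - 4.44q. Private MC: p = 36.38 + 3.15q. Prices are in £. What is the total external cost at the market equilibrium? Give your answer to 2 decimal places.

£180.19

Market equilibrium (private): 36.38 + 3.15q = 143.99 - 4.44q → q_m = 14.1779.
Total external cost = ∫₀^{q_m} (10.37 + 0.33q) dq = 10.37×14.1779 + ½×0.33×14.1779² = 180.1919.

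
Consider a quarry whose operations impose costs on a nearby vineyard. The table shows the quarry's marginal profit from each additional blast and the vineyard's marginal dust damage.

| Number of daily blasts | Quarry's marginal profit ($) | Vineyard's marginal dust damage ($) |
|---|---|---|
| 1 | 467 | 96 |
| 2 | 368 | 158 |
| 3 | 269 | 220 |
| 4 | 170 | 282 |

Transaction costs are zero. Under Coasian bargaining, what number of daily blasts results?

3

Bargaining reaches the level where marginal profit last exceeds marginal dust damage.
That holds through level 3 (269 ≥ 220) but not at 4 (170 < 282).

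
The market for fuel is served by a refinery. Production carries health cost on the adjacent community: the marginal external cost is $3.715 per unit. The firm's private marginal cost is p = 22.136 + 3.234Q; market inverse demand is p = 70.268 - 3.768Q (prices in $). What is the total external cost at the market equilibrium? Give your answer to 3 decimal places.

$25.537

Market equilibrium (private): 22.136 + 3.234Q = 70.268 - 3.768Q → Q_m = 6.8740.
Total external cost = MEC × Q_m = 3.715 × 6.8740 = 25.5369.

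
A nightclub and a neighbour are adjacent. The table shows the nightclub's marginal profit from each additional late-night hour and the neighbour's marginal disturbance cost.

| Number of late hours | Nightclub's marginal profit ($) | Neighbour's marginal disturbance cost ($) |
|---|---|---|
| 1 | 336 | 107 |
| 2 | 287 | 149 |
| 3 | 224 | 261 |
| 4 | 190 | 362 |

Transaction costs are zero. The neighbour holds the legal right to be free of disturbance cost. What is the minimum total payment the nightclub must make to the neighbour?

Efficient level: marginal profit ≥ marginal disturbance cost through level 2, so k* = 2.
With the neighbour holding the right, the nightclub must at least compensate total damage at k*: 107 + 149 = 256.

$256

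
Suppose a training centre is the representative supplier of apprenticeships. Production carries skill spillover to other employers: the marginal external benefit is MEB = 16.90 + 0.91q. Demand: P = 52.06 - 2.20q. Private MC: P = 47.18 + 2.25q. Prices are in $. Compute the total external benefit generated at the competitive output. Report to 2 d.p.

$19.08

Market equilibrium (private): 47.18 + 2.25q = 52.06 - 2.20q → q_m = 1.0966.
Total external benefit = ∫₀^{q_m} (16.90 + 0.91q) dq = 16.90×1.0966 + ½×0.91×1.0966² = 19.0797.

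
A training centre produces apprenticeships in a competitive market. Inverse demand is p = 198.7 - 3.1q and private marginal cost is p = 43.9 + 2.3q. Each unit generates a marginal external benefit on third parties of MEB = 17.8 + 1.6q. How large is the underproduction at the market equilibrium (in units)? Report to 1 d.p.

16.8 units

Market equilibrium (private): 43.9 + 2.3q = 198.7 - 3.1q → q_m = 28.6667.
Social marginal cost = private MC − MEB = 26.1 + 0.7q.
Set SMC = demand: 26.1 + 0.7q = 198.7 - 3.1q → q* = 45.4211.
Gap = |28.6667 − 45.4211| = 16.7544.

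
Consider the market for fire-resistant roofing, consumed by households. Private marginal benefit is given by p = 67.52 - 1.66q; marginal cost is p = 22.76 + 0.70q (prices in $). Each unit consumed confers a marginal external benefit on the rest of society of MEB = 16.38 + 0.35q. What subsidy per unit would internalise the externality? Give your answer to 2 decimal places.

Social marginal benefit = demand + MEB = 83.90 - 1.31q.
Set SMB = MC: 83.90 - 1.31q = 22.76 + 0.70q → q* = 30.4179.
The Pigouvian subsidy equals MEB at q*: 16.38 + 0.35×30.4179 = 27.0263.

subsidy = $27.03 per unit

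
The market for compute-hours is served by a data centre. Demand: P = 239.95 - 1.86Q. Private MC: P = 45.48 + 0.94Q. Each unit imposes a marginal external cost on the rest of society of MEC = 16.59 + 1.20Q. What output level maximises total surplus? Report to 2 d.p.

Social marginal cost = private MC + MEC = 62.07 + 2.14Q.
Set SMC = demand: 62.07 + 2.14Q = 239.95 - 1.86Q → Q* = 44.4700.

Q* = 44.47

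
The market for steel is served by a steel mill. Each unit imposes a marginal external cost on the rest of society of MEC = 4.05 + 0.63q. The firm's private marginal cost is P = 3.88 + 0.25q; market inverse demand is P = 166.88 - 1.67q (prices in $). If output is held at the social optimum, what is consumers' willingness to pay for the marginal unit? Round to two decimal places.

Social marginal cost = private MC + MEC = 7.93 + 0.88q.
Set SMC = demand: 7.93 + 0.88q = 166.88 - 1.67q → q* = 62.3333.
Consumer price on the demand curve at q*: 166.88 − 1.67×62.3333 = 62.7834.

P = $62.78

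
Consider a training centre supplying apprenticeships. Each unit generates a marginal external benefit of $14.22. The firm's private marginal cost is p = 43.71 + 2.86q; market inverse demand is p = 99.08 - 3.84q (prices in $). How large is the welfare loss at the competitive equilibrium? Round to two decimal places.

DWL = $15.09

Market equilibrium (private): 43.71 + 2.86q = 99.08 - 3.84q → q_m = 8.2642.
Social marginal cost = private MC − MEB = 29.49 + 2.86q.
Set SMC = demand: 29.49 + 2.86q = 99.08 - 3.84q → q* = 10.3866.
Between q* and q_m the wedge demand − SMC runs linearly from 0 to MEB(q_m), so the loss is a triangle.
DWL = ½ × 2.1224 × 14.2200 = 15.0903.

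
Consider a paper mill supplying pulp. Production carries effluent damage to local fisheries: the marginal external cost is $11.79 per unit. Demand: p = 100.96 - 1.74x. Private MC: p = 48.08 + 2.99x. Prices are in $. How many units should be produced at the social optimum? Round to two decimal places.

Social marginal cost = private MC + MEC = 59.87 + 2.99x.
Set SMC = demand: 59.87 + 2.99x = 100.96 - 1.74x → x* = 8.6871.

x* = 8.69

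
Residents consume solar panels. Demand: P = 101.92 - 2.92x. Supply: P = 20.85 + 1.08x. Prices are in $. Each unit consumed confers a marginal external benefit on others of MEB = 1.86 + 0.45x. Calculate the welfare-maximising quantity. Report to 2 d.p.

x* = 23.36

Social marginal benefit = demand + MEB = 103.78 - 2.47x.
Set SMB = MC: 103.78 - 2.47x = 20.85 + 1.08x → x* = 23.3606.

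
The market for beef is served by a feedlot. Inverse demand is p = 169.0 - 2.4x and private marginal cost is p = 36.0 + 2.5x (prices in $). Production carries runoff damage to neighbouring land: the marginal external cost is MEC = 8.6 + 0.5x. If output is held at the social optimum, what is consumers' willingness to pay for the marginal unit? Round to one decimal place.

Social marginal cost = private MC + MEC = 44.6 + 3.0x.
Set SMC = demand: 44.6 + 3.0x = 169.0 - 2.4x → x* = 23.0370.
Consumer price on the demand curve at x*: 169.0 − 2.4×23.0370 = 113.7112.

P = $113.7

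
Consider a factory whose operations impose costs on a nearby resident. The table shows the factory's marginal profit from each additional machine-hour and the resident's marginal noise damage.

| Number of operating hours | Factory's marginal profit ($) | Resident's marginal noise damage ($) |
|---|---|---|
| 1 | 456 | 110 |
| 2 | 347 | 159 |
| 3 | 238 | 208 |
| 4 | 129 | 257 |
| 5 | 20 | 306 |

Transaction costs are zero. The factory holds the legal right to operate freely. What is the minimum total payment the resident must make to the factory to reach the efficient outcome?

$149

Left alone the factory would choose level 5 (marginal profit stays positive).
Efficient level: k* = 3 (marginal profit ≥ marginal noise damage through 3).
The resident must at least cover the factory's forgone profit from cutting 5→3: 129 + 20 = 149.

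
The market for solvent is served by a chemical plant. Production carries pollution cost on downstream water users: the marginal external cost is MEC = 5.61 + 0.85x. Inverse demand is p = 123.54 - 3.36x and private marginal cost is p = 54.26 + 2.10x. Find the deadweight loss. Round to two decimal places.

Market equilibrium (private): 54.26 + 2.10x = 123.54 - 3.36x → x_m = 12.6886.
Social marginal cost = private MC + MEC = 59.87 + 2.95x.
Set SMC = demand: 59.87 + 2.95x = 123.54 - 3.36x → x* = 10.0903.
The loss is the area between SMC and demand from x* to x_m; with linear curves that's a triangle of height MEC(x_m).
DWL = ½ × 2.5983 × 16.3953 = 21.3000.

DWL = 21.30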